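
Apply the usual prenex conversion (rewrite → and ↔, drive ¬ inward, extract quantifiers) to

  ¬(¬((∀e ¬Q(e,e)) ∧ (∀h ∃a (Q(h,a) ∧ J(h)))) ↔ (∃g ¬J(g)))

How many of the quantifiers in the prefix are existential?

4

First replace A → B with ¬A ∨ B; A ↔ B as (¬A ∨ B) ∧ (¬B ∨ A).
  ¬((¬¬((∀e ¬Q(e,e)) ∧ (∀h ∃a (Q(h,a) ∧ J(h)))) ∨ (∃g ¬J(g))) ∧ (¬(∃g ¬J(g)) ∨ ¬((∀e ¬Q(e,e)) ∧ (∀h ∃a (Q(h,a) ∧ J(h))))))
Move each ¬ inward, flipping quantifiers it crosses:
  ((∃e Q(e,e)) ∨ (∃h ∀a (¬Q(h,a) ∨ ¬J(h)))) ∧ (∀g J(g)) ∨ (∃g ¬J(g)) ∧ (∀e ¬Q(e,e)) ∧ (∀h ∃a (Q(h,a) ∧ J(h)))
Give each quantifier a distinct variable: g↦v1, e↦v, h↦y1, a↦z1.
  ((∃e Q(e,e)) ∨ (∃h ∀a (¬Q(h,a) ∨ ¬J(h)))) ∧ (∀g J(g)) ∨ (∃v1 ¬J(v1)) ∧ (∀v ¬Q(v,v)) ∧ (∀y1 ∃z1 (Q(y1,z1) ∧ J(y1)))
Pull the quantifiers to the front (each side's bound variable is not free in the other side):
  ∃e ∃h ∀a ∀g ∃v1 ∀v ∀y1 ∃z1 ((Q(e,e) ∨ ¬Q(h,a) ∨ ¬J(h)) ∧ J(g) ∨ ¬J(v1) ∧ ¬Q(v,v) ∧ Q(y1,z1) ∧ J(y1))
The prefix is ∃e ∃h ∀a ∀g ∃v1 ∀v ∀y1 ∃z1: 4 universal, 4 existential.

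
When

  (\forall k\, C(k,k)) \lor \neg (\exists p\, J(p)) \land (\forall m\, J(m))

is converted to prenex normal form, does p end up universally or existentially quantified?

Move each ¬ inward, flipping quantifiers it crosses:
  (\forall k\, C(k,k)) \lor (\forall p\, \neg J(p)) \land (\forall m\, J(m))
All bound variables are already distinct, so no renaming is needed.
Extract every quantifier outward, since the variables are now distinct and don't occur free across branches:
  \forall k\, \forall p\, \forall m\, (C(k,k) \lor \neg J(p) \land J(m))
The quantifier \exists p sits under an odd number of negations, so it flips to \forall p.

universal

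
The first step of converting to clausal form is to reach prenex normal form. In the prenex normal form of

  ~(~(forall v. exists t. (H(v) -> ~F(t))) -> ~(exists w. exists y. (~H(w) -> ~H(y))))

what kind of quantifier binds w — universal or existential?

Eliminate → and ↔ using ¬ and ∨.
  ~(~~(forall v. exists t. (~H(v) | ~F(t))) | ~(exists w. exists y. (~~H(w) | ~H(y))))
Move each ¬ inward, flipping quantifiers it crosses:
  (exists v. forall t. (H(v) & F(t))) & (exists w. exists y. (H(w) | ~H(y)))
All bound variables are already distinct, so no renaming is needed.
Finally move all quantifiers to the prefix:
  exists v. forall t. exists w. exists y. (H(v) & F(t) & (H(w) | ~H(y)))
The quantifier exists w sits under an even number of negations (counting the antecedent side of each →), so it remains existential.

existential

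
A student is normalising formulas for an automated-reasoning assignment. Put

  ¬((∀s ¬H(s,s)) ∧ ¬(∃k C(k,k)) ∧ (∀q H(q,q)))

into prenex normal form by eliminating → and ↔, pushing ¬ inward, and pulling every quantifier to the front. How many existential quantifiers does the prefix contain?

3

Push ¬ through the quantifiers and connectives to reach negation normal form:
  (∃s H(s,s)) ∨ (∃k C(k,k)) ∨ (∃q ¬H(q,q))
All bound variables are already distinct, so no renaming is needed.
Finally move all quantifiers to the prefix:
  ∃s ∃k ∃q (H(s,s) ∨ C(k,k) ∨ ¬H(q,q))
The prefix is ∃s ∃k ∃q: 0 universal, 3 existential.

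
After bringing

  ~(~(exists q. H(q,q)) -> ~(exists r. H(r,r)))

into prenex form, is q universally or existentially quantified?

universal

First replace A → B with ¬A ∨ B.
  ~(~~(exists q. H(q,q)) | ~(exists r. H(r,r)))
Push ¬ through the quantifiers and connectives to reach negation normal form:
  (forall q. ~H(q,q)) & (exists r. H(r,r))
All bound variables are already distinct, so no renaming is needed.
Extract every quantifier outward, since the variables are now distinct and don't occur free across branches:
  forall q. exists r. (~H(q,q) & H(r,r))
The quantifier exists q sits under an odd number of negations (counting the antecedent side of each →), so it flips to forall q.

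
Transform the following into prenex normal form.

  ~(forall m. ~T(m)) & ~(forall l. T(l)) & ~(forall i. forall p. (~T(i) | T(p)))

Move each ¬ inward, flipping quantifiers it crosses:
  (exists m. T(m)) & (exists l. ~T(l)) & (exists i. exists p. (T(i) & ~T(p)))
All bound variables are already distinct, so no renaming is needed.
Finally move all quantifiers to the prefix:
  exists m. exists l. exists i. exists p. (T(m) & ~T(l) & T(i) & ~T(p))

exists m. exists l. exists i. exists p. (T(m) & ~T(l) & T(i) & ~T(p))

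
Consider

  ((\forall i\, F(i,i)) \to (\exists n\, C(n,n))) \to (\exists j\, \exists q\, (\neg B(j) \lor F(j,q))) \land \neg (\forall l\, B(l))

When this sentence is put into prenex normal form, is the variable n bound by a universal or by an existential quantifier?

universal

First replace A → B with ¬A ∨ B.
  \neg (\neg (\forall i\, F(i,i)) \lor (\exists n\, C(n,n))) \lor (\exists j\, \exists q\, (\neg B(j) \lor F(j,q))) \land \neg (\forall l\, B(l))
Push ¬ through the quantifiers and connectives to reach negation normal form:
  (\forall i\, F(i,i)) \land (\forall n\, \neg C(n,n)) \lor (\exists j\, \exists q\, (\neg B(j) \lor F(j,q))) \land (\exists l\, \neg B(l))
All bound variables are already distinct, so no renaming is needed.
Pull the quantifiers to the front (each side's bound variable is not free in the other side):
  \forall i\, \forall n\, \exists j\, \exists q\, \exists l\, (F(i,i) \land \neg C(n,n) \lor (\neg B(j) \lor F(j,q)) \land \neg B(l))
The quantifier \exists n sits under an odd number of negations (counting the antecedent side of each →), so it flips to \forall n.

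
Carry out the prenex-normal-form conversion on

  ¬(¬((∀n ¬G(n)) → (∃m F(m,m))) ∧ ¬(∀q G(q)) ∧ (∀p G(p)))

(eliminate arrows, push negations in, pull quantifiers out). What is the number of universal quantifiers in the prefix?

First replace A → B with ¬A ∨ B.
  ¬(¬(¬(∀n ¬G(n)) ∨ (∃m F(m,m))) ∧ ¬(∀q G(q)) ∧ (∀p G(p)))
Move each ¬ inward, flipping quantifiers it crosses:
  (∃n G(n)) ∨ (∃m F(m,m)) ∨ (∀q G(q)) ∨ (∃p ¬G(p))
All bound variables are already distinct, so no renaming is needed.
Finally move all quantifiers to the prefix:
  ∃n ∃m ∀q ∃p (G(n) ∨ F(m,m) ∨ G(q) ∨ ¬G(p))
The prefix is ∃n ∃m ∀q ∃p: 1 universal, 3 existential.

1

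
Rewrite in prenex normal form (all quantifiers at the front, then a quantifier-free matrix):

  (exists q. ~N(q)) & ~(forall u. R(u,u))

exists q. exists u. (~N(q) & ~R(u,u))

Push ¬ through the quantifiers and connectives to reach negation normal form:
  (exists q. ~N(q)) & (exists u. ~R(u,u))
All bound variables are already distinct, so no renaming is needed.
Pull the quantifiers to the front (each side's bound variable is not free in the other side):
  exists q. exists u. (~N(q) & ~R(u,u))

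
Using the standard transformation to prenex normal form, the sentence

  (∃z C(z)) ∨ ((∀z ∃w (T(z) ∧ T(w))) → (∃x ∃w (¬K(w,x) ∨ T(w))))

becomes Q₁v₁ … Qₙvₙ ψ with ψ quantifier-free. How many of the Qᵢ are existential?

First replace A → B with ¬A ∨ B.
  (∃z C(z)) ∨ ¬(∀z ∃w (T(z) ∧ T(w))) ∨ (∃x ∃w (¬K(w,x) ∨ T(w)))
Push ¬ through the quantifiers and connectives to reach negation normal form:
  (∃z C(z)) ∨ (∃z ∀w (¬T(z) ∨ ¬T(w))) ∨ (∃x ∃w (¬K(w,x) ∨ T(w)))
Rename bound variables to avoid capture: z↦t, w↦u.
  (∃z C(z)) ∨ (∃t ∀w (¬T(t) ∨ ¬T(w))) ∨ (∃x ∃u (¬K(u,x) ∨ T(u)))
Pull the quantifiers to the front (each side's bound variable is not free in the other side):
  ∃z ∃t ∀w ∃x ∃u (C(z) ∨ ¬T(t) ∨ ¬T(w) ∨ ¬K(u,x) ∨ T(u))
The prefix is ∃z ∃t ∀w ∃x ∃u: 1 universal, 4 existential.

4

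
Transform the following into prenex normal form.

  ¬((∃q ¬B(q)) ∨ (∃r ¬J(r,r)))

Push ¬ through the quantifiers and connectives to reach negation normal form:
  (∀q B(q)) ∧ (∀r J(r,r))
All bound variables are already distinct, so no renaming is needed.
Extract every quantifier outward, since the variables are now distinct and don't occur free across branches:
  ∀q ∀r (B(q) ∧ J(r,r))

∀q ∀r (B(q) ∧ J(r,r))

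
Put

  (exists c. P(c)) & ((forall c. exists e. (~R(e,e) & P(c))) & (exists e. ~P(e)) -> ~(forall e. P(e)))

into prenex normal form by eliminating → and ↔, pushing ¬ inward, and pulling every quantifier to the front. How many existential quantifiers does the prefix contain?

Eliminate → and ↔ using ¬ and ∨.
  (exists c. P(c)) & (~((forall c. exists e. (~R(e,e) & P(c))) & (exists e. ~P(e))) | ~(forall e. P(e)))
Drive negations inward (¬∀x A ≡ ∃x ¬A, ¬∃x A ≡ ∀x ¬A, De Morgan for ∧/∨):
  (exists c. P(c)) & ((exists c. forall e. (R(e,e) | ~P(c))) | (forall e. P(e)) | (exists e. ~P(e)))
Give each quantifier a distinct variable: c↦v, e↦w1, e↦z1.
  (exists c. P(c)) & ((exists v. forall e. (R(e,e) | ~P(v))) | (forall w1. P(w1)) | (exists z1. ~P(z1)))
Extract every quantifier outward, since the variables are now distinct and don't occur free across branches:
  exists c. exists v. forall e. forall w1. exists z1. (P(c) & (R(e,e) | ~P(v) | P(w1) | ~P(z1)))
The prefix is exists c exists v forall e forall w1 exists z1: 2 universal, 3 existential.

3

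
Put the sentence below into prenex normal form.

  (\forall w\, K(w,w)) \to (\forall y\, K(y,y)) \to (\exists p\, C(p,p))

\exists w\, \exists y\, \exists p\, (\neg K(w,w) \lor \neg K(y,y) \lor C(p,p))

Rewrite implications/biconditionals: A → B as ¬A ∨ B.
  \neg (\forall w\, K(w,w)) \lor \neg (\forall y\, K(y,y)) \lor (\exists p\, C(p,p))
Push ¬ through the quantifiers and connectives to reach negation normal form:
  (\exists w\, \neg K(w,w)) \lor (\exists y\, \neg K(y,y)) \lor (\exists p\, C(p,p))
All bound variables are already distinct, so no renaming is needed.
Extract every quantifier outward, since the variables are now distinct and don't occur free across branches:
  \exists w\, \exists y\, \exists p\, (\neg K(w,w) \lor \neg K(y,y) \lor C(p,p))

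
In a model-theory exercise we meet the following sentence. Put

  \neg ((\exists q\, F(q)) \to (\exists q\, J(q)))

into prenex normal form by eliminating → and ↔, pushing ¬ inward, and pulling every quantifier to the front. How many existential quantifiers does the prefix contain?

1

Eliminate → and ↔ using ¬ and ∨.
  \neg (\neg (\exists q\, F(q)) \lor (\exists q\, J(q)))
Push ¬ through the quantifiers and connectives to reach negation normal form:
  (\exists q\, F(q)) \land (\forall q\, \neg J(q))
Give each quantifier a distinct variable: q↦a.
  (\exists q\, F(q)) \land (\forall a\, \neg J(a))
Finally move all quantifiers to the prefix:
  \exists q\, \forall a\, (F(q) \land \neg J(a))
The prefix is \exists q \forall a: 1 universal, 1 existential.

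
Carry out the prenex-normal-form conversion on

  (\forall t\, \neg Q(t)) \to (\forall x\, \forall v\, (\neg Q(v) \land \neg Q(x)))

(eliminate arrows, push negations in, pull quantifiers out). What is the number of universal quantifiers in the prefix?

2

First replace A → B with ¬A ∨ B.
  \neg (\forall t\, \neg Q(t)) \lor (\forall x\, \forall v\, (\neg Q(v) \land \neg Q(x)))
Move each ¬ inward, flipping quantifiers it crosses:
  (\exists t\, Q(t)) \lor (\forall x\, \forall v\, (\neg Q(v) \land \neg Q(x)))
All bound variables are already distinct, so no renaming is needed.
Extract every quantifier outward, since the variables are now distinct and don't occur free across branches:
  \exists t\, \forall x\, \forall v\, (Q(t) \lor \neg Q(v) \land \neg Q(x))
The prefix is \exists t \forall x \forall v: 2 universal, 1 existential.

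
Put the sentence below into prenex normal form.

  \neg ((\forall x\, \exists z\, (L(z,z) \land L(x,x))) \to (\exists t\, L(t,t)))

First replace A → B with ¬A ∨ B.
  \neg (\neg (\forall x\, \exists z\, (L(z,z) \land L(x,x))) \lor (\exists t\, L(t,t)))
Move each ¬ inward, flipping quantifiers it crosses:
  (\forall x\, \exists z\, (L(z,z) \land L(x,x))) \land (\forall t\, \neg L(t,t))
All bound variables are already distinct, so no renaming is needed.
Finally move all quantifiers to the prefix:
  \forall x\, \exists z\, \forall t\, (L(z,z) \land L(x,x) \land \neg L(t,t))

\forall x\, \exists z\, \forall t\, (L(z,z) \land L(x,x) \land \neg L(t,t))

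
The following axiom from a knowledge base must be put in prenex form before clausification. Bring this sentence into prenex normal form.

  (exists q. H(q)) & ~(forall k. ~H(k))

exists q. exists k. (H(q) & H(k))

Move each ¬ inward, flipping quantifiers it crosses:
  (exists q. H(q)) & (exists k. H(k))
All bound variables are already distinct, so no renaming is needed.
Pull the quantifiers to the front (each side's bound variable is not free in the other side):
  exists q. exists k. (H(q) & H(k))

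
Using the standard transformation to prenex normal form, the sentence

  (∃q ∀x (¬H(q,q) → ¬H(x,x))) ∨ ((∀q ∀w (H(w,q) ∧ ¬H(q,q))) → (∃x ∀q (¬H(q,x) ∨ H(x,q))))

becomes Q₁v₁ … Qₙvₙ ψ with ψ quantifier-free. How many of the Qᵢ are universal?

2

Eliminate → and ↔ using ¬ and ∨.
  (∃q ∀x (¬¬H(q,q) ∨ ¬H(x,x))) ∨ ¬(∀q ∀w (H(w,q) ∧ ¬H(q,q))) ∨ (∃x ∀q (¬H(q,x) ∨ H(x,q)))
Drive negations inward (¬∀x A ≡ ∃x ¬A, ¬∃x A ≡ ∀x ¬A, De Morgan for ∧/∨):
  (∃q ∀x (H(q,q) ∨ ¬H(x,x))) ∨ (∃q ∃w (¬H(w,q) ∨ H(q,q))) ∨ (∃x ∀q (¬H(q,x) ∨ H(x,q)))
Rename bound variables to avoid capture: q↦v1, x↦r, q↦s.
  (∃q ∀x (H(q,q) ∨ ¬H(x,x))) ∨ (∃v1 ∃w (¬H(w,v1) ∨ H(v1,v1))) ∨ (∃r ∀s (¬H(s,r) ∨ H(r,s)))
Extract every quantifier outward, since the variables are now distinct and don't occur free across branches:
  ∃q ∀x ∃v1 ∃w ∃r ∀s (H(q,q) ∨ ¬H(x,x) ∨ ¬H(w,v1) ∨ H(v1,v1) ∨ ¬H(s,r) ∨ H(r,s))
The prefix is ∃q ∀x ∃v1 ∃w ∃r ∀s: 2 universal, 4 existential.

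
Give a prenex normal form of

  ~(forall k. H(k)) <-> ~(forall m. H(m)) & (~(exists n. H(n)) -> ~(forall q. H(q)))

forall k. exists m. exists n. exists q. forall w. forall u. forall c. exists w1. ((H(k) | ~H(m) & (H(n) | ~H(q))) & (H(w) | ~H(u) & H(c) | ~H(w1)))

First replace A → B with ¬A ∨ B; A ↔ B as (¬A ∨ B) ∧ (¬B ∨ A).
  (~~(forall k. H(k)) | ~(forall m. H(m)) & (~~(exists n. H(n)) | ~(forall q. H(q)))) & (~(~(forall m. H(m)) & (~~(exists n. H(n)) | ~(forall q. H(q)))) | ~(forall k. H(k)))
Drive negations inward (¬∀x A ≡ ∃x ¬A, ¬∃x A ≡ ∀x ¬A, De Morgan for ∧/∨):
  ((forall k. H(k)) | (exists m. ~H(m)) & ((exists n. H(n)) | (exists q. ~H(q)))) & ((forall m. H(m)) | (forall n. ~H(n)) & (forall q. H(q)) | (exists k. ~H(k)))
Rename bound variables to avoid capture: m↦w, n↦u, q↦c, k↦w1.
  ((forall k. H(k)) | (exists m. ~H(m)) & ((exists n. H(n)) | (exists q. ~H(q)))) & ((forall w. H(w)) | (forall u. ~H(u)) & (forall c. H(c)) | (exists w1. ~H(w1)))
Extract every quantifier outward, since the variables are now distinct and don't occur free across branches:
  forall k. exists m. exists n. exists q. forall w. forall u. forall c. exists w1. ((H(k) | ~H(m) & (H(n) | ~H(q))) & (H(w) | ~H(u) & H(c) | ~H(w1)))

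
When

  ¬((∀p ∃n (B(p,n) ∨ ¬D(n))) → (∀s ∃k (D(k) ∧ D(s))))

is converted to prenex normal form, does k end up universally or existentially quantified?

First replace A → B with ¬A ∨ B.
  ¬(¬(∀p ∃n (B(p,n) ∨ ¬D(n))) ∨ (∀s ∃k (D(k) ∧ D(s))))
Drive negations inward (¬∀x A ≡ ∃x ¬A, ¬∃x A ≡ ∀x ¬A, De Morgan for ∧/∨):
  (∀p ∃n (B(p,n) ∨ ¬D(n))) ∧ (∃s ∀k (¬D(k) ∨ ¬D(s)))
All bound variables are already distinct, so no renaming is needed.
Finally move all quantifiers to the prefix:
  ∀p ∃n ∃s ∀k ((B(p,n) ∨ ¬D(n)) ∧ (¬D(k) ∨ ¬D(s)))
The quantifier ∃k sits under an odd number of negations (counting the antecedent side of each →), so it flips to ∀k.

universal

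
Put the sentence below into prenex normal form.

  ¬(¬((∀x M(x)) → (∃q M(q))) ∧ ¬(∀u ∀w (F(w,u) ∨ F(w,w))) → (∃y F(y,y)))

∀x ∀q ∃u ∃w ∀y (M(x) ∧ ¬M(q) ∧ ¬F(w,u) ∧ ¬F(w,w) ∧ ¬F(y,y))

Eliminate → and ↔ using ¬ and ∨.
  ¬(¬(¬(¬(∀x M(x)) ∨ (∃q M(q))) ∧ ¬(∀u ∀w (F(w,u) ∨ F(w,w)))) ∨ (∃y F(y,y)))
Push ¬ through the quantifiers and connectives to reach negation normal form:
  (∀x M(x)) ∧ (∀q ¬M(q)) ∧ (∃u ∃w (¬F(w,u) ∧ ¬F(w,w))) ∧ (∀y ¬F(y,y))
Finally move all quantifiers to the prefix:
  ∀x ∀q ∃u ∃w ∀y (M(x) ∧ ¬M(q) ∧ ¬F(w,u) ∧ ¬F(w,w) ∧ ¬F(y,y))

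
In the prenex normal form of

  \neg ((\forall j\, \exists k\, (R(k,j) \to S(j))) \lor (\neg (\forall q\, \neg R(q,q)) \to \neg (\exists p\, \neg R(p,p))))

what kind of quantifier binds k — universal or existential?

universal

First replace A → B with ¬A ∨ B.
  \neg ((\forall j\, \exists k\, (\neg R(k,j) \lor S(j))) \lor \neg \neg (\forall q\, \neg R(q,q)) \lor \neg (\exists p\, \neg R(p,p)))
Drive negations inward (¬∀x A ≡ ∃x ¬A, ¬∃x A ≡ ∀x ¬A, De Morgan for ∧/∨):
  (\exists j\, \forall k\, (R(k,j) \land \neg S(j))) \land (\exists q\, R(q,q)) \land (\exists p\, \neg R(p,p))
All bound variables are already distinct, so no renaming is needed.
Extract every quantifier outward, since the variables are now distinct and don't occur free across branches:
  \exists j\, \forall k\, \exists q\, \exists p\, (R(k,j) \land \neg S(j) \land R(q,q) \land \neg R(p,p))
The quantifier \exists k sits under an odd number of negations (counting the antecedent side of each →), so it flips to \forall k.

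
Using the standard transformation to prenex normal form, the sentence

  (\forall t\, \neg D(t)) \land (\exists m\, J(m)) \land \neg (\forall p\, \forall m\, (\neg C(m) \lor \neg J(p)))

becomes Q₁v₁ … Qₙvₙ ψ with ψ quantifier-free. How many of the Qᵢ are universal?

1

Move each ¬ inward, flipping quantifiers it crosses:
  (\forall t\, \neg D(t)) \land (\exists m\, J(m)) \land (\exists p\, \exists m\, (C(m) \land J(p)))
Rename bound variables to avoid capture: m↦y1.
  (\forall t\, \neg D(t)) \land (\exists m\, J(m)) \land (\exists p\, \exists y1\, (C(y1) \land J(p)))
Finally move all quantifiers to the prefix:
  \forall t\, \exists m\, \exists p\, \exists y1\, (\neg D(t) \land J(m) \land C(y1) \land J(p))
The prefix is \forall t \exists m \exists p \exists y1: 1 universal, 3 existential.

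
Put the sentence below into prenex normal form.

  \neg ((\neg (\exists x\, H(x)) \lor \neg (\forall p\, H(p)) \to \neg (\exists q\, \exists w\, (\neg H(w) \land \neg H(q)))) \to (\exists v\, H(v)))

\exists x\, \forall p\, \forall q\, \forall w\, \forall v\, ((H(x) \land H(p) \lor H(w) \lor H(q)) \land \neg H(v))

First replace A → B with ¬A ∨ B.
  \neg (\neg (\neg (\neg (\exists x\, H(x)) \lor \neg (\forall p\, H(p))) \lor \neg (\exists q\, \exists w\, (\neg H(w) \land \neg H(q)))) \lor (\exists v\, H(v)))
Drive negations inward (¬∀x A ≡ ∃x ¬A, ¬∃x A ≡ ∀x ¬A, De Morgan for ∧/∨):
  ((\exists x\, H(x)) \land (\forall p\, H(p)) \lor (\forall q\, \forall w\, (H(w) \lor H(q)))) \land (\forall v\, \neg H(v))
All bound variables are already distinct, so no renaming is needed.
Extract every quantifier outward, since the variables are now distinct and don't occur free across branches:
  \exists x\, \forall p\, \forall q\, \forall w\, \forall v\, ((H(x) \land H(p) \lor H(w) \lor H(q)) \land \neg H(v))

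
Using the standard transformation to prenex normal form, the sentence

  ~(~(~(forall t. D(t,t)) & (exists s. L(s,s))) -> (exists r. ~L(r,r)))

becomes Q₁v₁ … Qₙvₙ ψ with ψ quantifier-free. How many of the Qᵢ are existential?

0

First replace A → B with ¬A ∨ B.
  ~(~~(~(forall t. D(t,t)) & (exists s. L(s,s))) | (exists r. ~L(r,r)))
Drive negations inward (¬∀x A ≡ ∃x ¬A, ¬∃x A ≡ ∀x ¬A, De Morgan for ∧/∨):
  ((forall t. D(t,t)) | (forall s. ~L(s,s))) & (forall r. L(r,r))
Finally move all quantifiers to the prefix:
  forall t. forall s. forall r. ((D(t,t) | ~L(s,s)) & L(r,r))
The prefix is forall t forall s forall r: 3 universal, 0 existential.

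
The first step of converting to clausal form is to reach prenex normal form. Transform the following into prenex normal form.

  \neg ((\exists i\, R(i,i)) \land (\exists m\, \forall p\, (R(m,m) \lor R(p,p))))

Drive negations inward (¬∀x A ≡ ∃x ¬A, ¬∃x A ≡ ∀x ¬A, De Morgan for ∧/∨):
  (\forall i\, \neg R(i,i)) \lor (\forall m\, \exists p\, (\neg R(m,m) \land \neg R(p,p)))
Extract every quantifier outward, since the variables are now distinct and don't occur free across branches:
  \forall i\, \forall m\, \exists p\, (\neg R(i,i) \lor \neg R(m,m) \land \neg R(p,p))

\forall i\, \forall m\, \exists p\, (\neg R(i,i) \lor \neg R(m,m) \land \neg R(p,p))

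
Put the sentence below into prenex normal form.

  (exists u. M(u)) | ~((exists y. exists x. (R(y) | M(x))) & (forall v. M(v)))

Push ¬ through the quantifiers and connectives to reach negation normal form:
  (exists u. M(u)) | (forall y. forall x. (~R(y) & ~M(x))) | (exists v. ~M(v))
All bound variables are already distinct, so no renaming is needed.
Pull the quantifiers to the front (each side's bound variable is not free in the other side):
  exists u. forall y. forall x. exists v. (M(u) | ~R(y) & ~M(x) | ~M(v))

exists u. forall y. forall x. exists v. (M(u) | ~R(y) & ~M(x) | ~M(v))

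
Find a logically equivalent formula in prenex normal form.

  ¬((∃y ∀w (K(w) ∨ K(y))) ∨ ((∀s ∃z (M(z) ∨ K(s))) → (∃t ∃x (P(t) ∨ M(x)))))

∀y ∃w ∀s ∃z ∀t ∀x (¬K(w) ∧ ¬K(y) ∧ (M(z) ∨ K(s)) ∧ ¬P(t) ∧ ¬M(x))

First replace A → B with ¬A ∨ B.
  ¬((∃y ∀w (K(w) ∨ K(y))) ∨ ¬(∀s ∃z (M(z) ∨ K(s))) ∨ (∃t ∃x (P(t) ∨ M(x))))
Drive negations inward (¬∀x A ≡ ∃x ¬A, ¬∃x A ≡ ∀x ¬A, De Morgan for ∧/∨):
  (∀y ∃w (¬K(w) ∧ ¬K(y))) ∧ (∀s ∃z (M(z) ∨ K(s))) ∧ (∀t ∀x (¬P(t) ∧ ¬M(x)))
All bound variables are already distinct, so no renaming is needed.
Extract every quantifier outward, since the variables are now distinct and don't occur free across branches:
  ∀y ∃w ∀s ∃z ∀t ∀x (¬K(w) ∧ ¬K(y) ∧ (M(z) ∨ K(s)) ∧ ¬P(t) ∧ ¬M(x))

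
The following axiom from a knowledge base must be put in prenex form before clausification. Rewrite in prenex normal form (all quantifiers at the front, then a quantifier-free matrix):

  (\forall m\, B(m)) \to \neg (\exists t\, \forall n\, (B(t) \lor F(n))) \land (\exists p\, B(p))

\exists m\, \forall t\, \exists n\, \exists p\, (\neg B(m) \lor \neg B(t) \land \neg F(n) \land B(p))

Rewrite implications/biconditionals: A → B as ¬A ∨ B.
  \neg (\forall m\, B(m)) \lor \neg (\exists t\, \forall n\, (B(t) \lor F(n))) \land (\exists p\, B(p))
Move each ¬ inward, flipping quantifiers it crosses:
  (\exists m\, \neg B(m)) \lor (\forall t\, \exists n\, (\neg B(t) \land \neg F(n))) \land (\exists p\, B(p))
All bound variables are already distinct, so no renaming is needed.
Extract every quantifier outward, since the variables are now distinct and don't occur free across branches:
  \exists m\, \forall t\, \exists n\, \exists p\, (\neg B(m) \lor \neg B(t) \land \neg F(n) \land B(p))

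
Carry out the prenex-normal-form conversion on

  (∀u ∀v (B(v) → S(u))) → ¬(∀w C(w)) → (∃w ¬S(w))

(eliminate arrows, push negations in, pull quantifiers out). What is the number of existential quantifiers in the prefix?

Eliminate → and ↔ using ¬ and ∨.
  ¬(∀u ∀v (¬B(v) ∨ S(u))) ∨ ¬¬(∀w C(w)) ∨ (∃w ¬S(w))
Push ¬ through the quantifiers and connectives to reach negation normal form:
  (∃u ∃v (B(v) ∧ ¬S(u))) ∨ (∀w C(w)) ∨ (∃w ¬S(w))
Standardize variables apart so no two quantifiers bind the same name: w↦y.
  (∃u ∃v (B(v) ∧ ¬S(u))) ∨ (∀w C(w)) ∨ (∃y ¬S(y))
Extract every quantifier outward, since the variables are now distinct and don't occur free across branches:
  ∃u ∃v ∀w ∃y (B(v) ∧ ¬S(u) ∨ C(w) ∨ ¬S(y))
The prefix is ∃u ∃v ∀w ∃y: 1 universal, 3 existential.

3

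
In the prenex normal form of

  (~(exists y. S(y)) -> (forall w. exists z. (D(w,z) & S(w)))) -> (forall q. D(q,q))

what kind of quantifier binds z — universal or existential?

Rewrite implications/biconditionals: A → B as ¬A ∨ B.
  ~(~~(exists y. S(y)) | (forall w. exists z. (D(w,z) & S(w)))) | (forall q. D(q,q))
Push ¬ through the quantifiers and connectives to reach negation normal form:
  (forall y. ~S(y)) & (exists w. forall z. (~D(w,z) | ~S(w))) | (forall q. D(q,q))
All bound variables are already distinct, so no renaming is needed.
Pull the quantifiers to the front (each side's bound variable is not free in the other side):
  forall y. exists w. forall z. forall q. (~S(y) & (~D(w,z) | ~S(w)) | D(q,q))
The quantifier exists z sits under an odd number of negations (counting the antecedent side of each →), so it flips to forall z.

universal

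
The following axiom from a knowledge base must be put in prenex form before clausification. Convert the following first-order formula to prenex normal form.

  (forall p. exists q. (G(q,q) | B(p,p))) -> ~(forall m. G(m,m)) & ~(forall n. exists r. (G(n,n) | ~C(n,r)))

Rewrite implications/biconditionals: A → B as ¬A ∨ B.
  ~(forall p. exists q. (G(q,q) | B(p,p))) | ~(forall m. G(m,m)) & ~(forall n. exists r. (G(n,n) | ~C(n,r)))
Push ¬ through the quantifiers and connectives to reach negation normal form:
  (exists p. forall q. (~G(q,q) & ~B(p,p))) | (exists m. ~G(m,m)) & (exists n. forall r. (~G(n,n) & C(n,r)))
Pull the quantifiers to the front (each side's bound variable is not free in the other side):
  exists p. forall q. exists m. exists n. forall r. (~G(q,q) & ~B(p,p) | ~G(m,m) & ~G(n,n) & C(n,r))

exists p. forall q. exists m. exists n. forall r. (~G(q,q) & ~B(p,p) | ~G(m,m) & ~G(n,n) & C(n,r))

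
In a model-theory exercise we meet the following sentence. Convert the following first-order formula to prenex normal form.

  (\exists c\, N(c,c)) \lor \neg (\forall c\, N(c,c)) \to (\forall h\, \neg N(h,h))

Rewrite implications/biconditionals: A → B as ¬A ∨ B.
  \neg ((\exists c\, N(c,c)) \lor \neg (\forall c\, N(c,c))) \lor (\forall h\, \neg N(h,h))
Drive negations inward (¬∀x A ≡ ∃x ¬A, ¬∃x A ≡ ∀x ¬A, De Morgan for ∧/∨):
  (\forall c\, \neg N(c,c)) \land (\forall c\, N(c,c)) \lor (\forall h\, \neg N(h,h))
Rename bound variables to avoid capture: c↦u1.
  (\forall c\, \neg N(c,c)) \land (\forall u1\, N(u1,u1)) \lor (\forall h\, \neg N(h,h))
Extract every quantifier outward, since the variables are now distinct and don't occur free across branches:
  \forall c\, \forall u1\, \forall h\, (\neg N(c,c) \land N(u1,u1) \lor \neg N(h,h))

\forall c\, \forall u1\, \forall h\, (\neg N(c,c) \land N(u1,u1) \lor \neg N(h,h))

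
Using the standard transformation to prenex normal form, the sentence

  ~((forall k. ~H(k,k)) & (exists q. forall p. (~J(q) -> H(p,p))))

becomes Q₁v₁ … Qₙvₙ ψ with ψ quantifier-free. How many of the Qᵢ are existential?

Eliminate → and ↔ using ¬ and ∨.
  ~((forall k. ~H(k,k)) & (exists q. forall p. (~~J(q) | H(p,p))))
Move each ¬ inward, flipping quantifiers it crosses:
  (exists k. H(k,k)) | (forall q. exists p. (~J(q) & ~H(p,p)))
All bound variables are already distinct, so no renaming is needed.
Extract every quantifier outward, since the variables are now distinct and don't occur free across branches:
  exists k. forall q. exists p. (H(k,k) | ~J(q) & ~H(p,p))
The prefix is exists k forall q exists p: 1 universal, 2 existential.

2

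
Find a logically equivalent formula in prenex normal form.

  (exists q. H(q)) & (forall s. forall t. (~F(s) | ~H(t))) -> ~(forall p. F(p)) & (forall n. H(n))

forall q. exists s. exists t. exists p. forall n. (~H(q) | F(s) & H(t) | ~F(p) & H(n))

First replace A → B with ¬A ∨ B.
  ~((exists q. H(q)) & (forall s. forall t. (~F(s) | ~H(t)))) | ~(forall p. F(p)) & (forall n. H(n))
Drive negations inward (¬∀x A ≡ ∃x ¬A, ¬∃x A ≡ ∀x ¬A, De Morgan for ∧/∨):
  (forall q. ~H(q)) | (exists s. exists t. (F(s) & H(t))) | (exists p. ~F(p)) & (forall n. H(n))
All bound variables are already distinct, so no renaming is needed.
Finally move all quantifiers to the prefix:
  forall q. exists s. exists t. exists p. forall n. (~H(q) | F(s) & H(t) | ~F(p) & H(n))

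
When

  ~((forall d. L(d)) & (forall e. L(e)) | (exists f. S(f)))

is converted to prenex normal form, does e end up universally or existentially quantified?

existential

Move each ¬ inward, flipping quantifiers it crosses:
  ((exists d. ~L(d)) | (exists e. ~L(e))) & (forall f. ~S(f))
All bound variables are already distinct, so no renaming is needed.
Finally move all quantifiers to the prefix:
  exists d. exists e. forall f. ((~L(d) | ~L(e)) & ~S(f))
The quantifier forall e sits under an odd number of negations, so it flips to exists e.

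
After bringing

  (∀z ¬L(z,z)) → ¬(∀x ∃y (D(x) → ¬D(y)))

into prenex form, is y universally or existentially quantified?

universal

Eliminate → and ↔ using ¬ and ∨.
  ¬(∀z ¬L(z,z)) ∨ ¬(∀x ∃y (¬D(x) ∨ ¬D(y)))
Push ¬ through the quantifiers and connectives to reach negation normal form:
  (∃z L(z,z)) ∨ (∃x ∀y (D(x) ∧ D(y)))
All bound variables are already distinct, so no renaming is needed.
Extract every quantifier outward, since the variables are now distinct and don't occur free across branches:
  ∃z ∃x ∀y (L(z,z) ∨ D(x) ∧ D(y))
The quantifier ∃y sits under an odd number of negations (counting the antecedent side of each →), so it flips to ∀y.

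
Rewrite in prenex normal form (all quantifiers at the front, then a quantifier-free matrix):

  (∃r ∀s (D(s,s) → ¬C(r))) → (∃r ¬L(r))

∀r ∃s ∃q (D(s,s) ∧ C(r) ∨ ¬L(q))

Rewrite implications/biconditionals: A → B as ¬A ∨ B.
  ¬(∃r ∀s (¬D(s,s) ∨ ¬C(r))) ∨ (∃r ¬L(r))
Move each ¬ inward, flipping quantifiers it crosses:
  (∀r ∃s (D(s,s) ∧ C(r))) ∨ (∃r ¬L(r))
Standardize variables apart so no two quantifiers bind the same name: r↦q.
  (∀r ∃s (D(s,s) ∧ C(r))) ∨ (∃q ¬L(q))
Pull the quantifiers to the front (each side's bound variable is not free in the other side):
  ∀r ∃s ∃q (D(s,s) ∧ C(r) ∨ ¬L(q))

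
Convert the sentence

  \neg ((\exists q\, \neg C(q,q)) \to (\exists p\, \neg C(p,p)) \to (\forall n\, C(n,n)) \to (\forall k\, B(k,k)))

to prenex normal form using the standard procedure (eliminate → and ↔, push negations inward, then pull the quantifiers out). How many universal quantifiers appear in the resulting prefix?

Rewrite implications/biconditionals: A → B as ¬A ∨ B.
  \neg (\neg (\exists q\, \neg C(q,q)) \lor \neg (\exists p\, \neg C(p,p)) \lor \neg (\forall n\, C(n,n)) \lor (\forall k\, B(k,k)))
Move each ¬ inward, flipping quantifiers it crosses:
  (\exists q\, \neg C(q,q)) \land (\exists p\, \neg C(p,p)) \land (\forall n\, C(n,n)) \land (\exists k\, \neg B(k,k))
Finally move all quantifiers to the prefix:
  \exists q\, \exists p\, \forall n\, \exists k\, (\neg C(q,q) \land \neg C(p,p) \land C(n,n) \land \neg B(k,k))
The prefix is \exists q \exists p \forall n \exists k: 1 universal, 3 existential.

1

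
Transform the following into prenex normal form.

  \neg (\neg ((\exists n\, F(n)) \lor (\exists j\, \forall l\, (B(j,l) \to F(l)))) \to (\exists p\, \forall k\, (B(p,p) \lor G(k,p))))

Rewrite implications/biconditionals: A → B as ¬A ∨ B.
  \neg (\neg \neg ((\exists n\, F(n)) \lor (\exists j\, \forall l\, (\neg B(j,l) \lor F(l)))) \lor (\exists p\, \forall k\, (B(p,p) \lor G(k,p))))
Drive negations inward (¬∀x A ≡ ∃x ¬A, ¬∃x A ≡ ∀x ¬A, De Morgan for ∧/∨):
  (\forall n\, \neg F(n)) \land (\forall j\, \exists l\, (B(j,l) \land \neg F(l))) \land (\forall p\, \exists k\, (\neg B(p,p) \land \neg G(k,p)))
Extract every quantifier outward, since the variables are now distinct and don't occur free across branches:
  \forall n\, \forall j\, \exists l\, \forall p\, \exists k\, (\neg F(n) \land B(j,l) \land \neg F(l) \land \neg B(p,p) \land \neg G(k,p))

\forall n\, \forall j\, \exists l\, \forall p\, \exists k\, (\neg F(n) \land B(j,l) \land \neg F(l) \land \neg B(p,p) \land \neg G(k,p))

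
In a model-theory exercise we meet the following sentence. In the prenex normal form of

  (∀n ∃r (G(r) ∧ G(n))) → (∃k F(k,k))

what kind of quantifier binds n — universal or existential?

Rewrite implications/biconditionals: A → B as ¬A ∨ B.
  ¬(∀n ∃r (G(r) ∧ G(n))) ∨ (∃k F(k,k))
Move each ¬ inward, flipping quantifiers it crosses:
  (∃n ∀r (¬G(r) ∨ ¬G(n))) ∨ (∃k F(k,k))
All bound variables are already distinct, so no renaming is needed.
Extract every quantifier outward, since the variables are now distinct and don't occur free across branches:
  ∃n ∀r ∃k (¬G(r) ∨ ¬G(n) ∨ F(k,k))
The quantifier ∀n sits under an odd number of negations (counting the antecedent side of each →), so it flips to ∃n.

existential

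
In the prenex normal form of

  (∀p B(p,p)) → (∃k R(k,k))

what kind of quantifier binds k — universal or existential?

First replace A → B with ¬A ∨ B.
  ¬(∀p B(p,p)) ∨ (∃k R(k,k))
Move each ¬ inward, flipping quantifiers it crosses:
  (∃p ¬B(p,p)) ∨ (∃k R(k,k))
All bound variables are already distinct, so no renaming is needed.
Pull the quantifiers to the front (each side's bound variable is not free in the other side):
  ∃p ∃k (¬B(p,p) ∨ R(k,k))
The quantifier ∃k sits under an even number of negations (counting the antecedent side of each →), so it remains existential.

existential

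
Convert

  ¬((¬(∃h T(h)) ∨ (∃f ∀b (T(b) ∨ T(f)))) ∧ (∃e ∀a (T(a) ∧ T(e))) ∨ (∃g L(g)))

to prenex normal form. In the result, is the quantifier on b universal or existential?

existential

Push ¬ through the quantifiers and connectives to reach negation normal form:
  ((∃h T(h)) ∧ (∀f ∃b (¬T(b) ∧ ¬T(f))) ∨ (∀e ∃a (¬T(a) ∨ ¬T(e)))) ∧ (∀g ¬L(g))
All bound variables are already distinct, so no renaming is needed.
Pull the quantifiers to the front (each side's bound variable is not free in the other side):
  ∃h ∀f ∃b ∀e ∃a ∀g ((T(h) ∧ ¬T(b) ∧ ¬T(f) ∨ ¬T(a) ∨ ¬T(e)) ∧ ¬L(g))
The quantifier ∀b sits under an odd number of negations, so it flips to ∃b.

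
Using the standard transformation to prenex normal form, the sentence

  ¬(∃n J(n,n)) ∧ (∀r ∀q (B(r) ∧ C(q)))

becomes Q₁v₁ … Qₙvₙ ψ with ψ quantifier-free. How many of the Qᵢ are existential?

0

Move each ¬ inward, flipping quantifiers it crosses:
  (∀n ¬J(n,n)) ∧ (∀r ∀q (B(r) ∧ C(q)))
All bound variables are already distinct, so no renaming is needed.
Finally move all quantifiers to the prefix:
  ∀n ∀r ∀q (¬J(n,n) ∧ B(r) ∧ C(q))
The prefix is ∀n ∀r ∀q: 3 universal, 0 existential.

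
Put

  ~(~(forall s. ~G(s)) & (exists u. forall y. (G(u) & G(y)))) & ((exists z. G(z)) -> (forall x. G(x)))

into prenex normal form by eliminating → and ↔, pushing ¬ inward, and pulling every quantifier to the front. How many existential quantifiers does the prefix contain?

Eliminate → and ↔ using ¬ and ∨.
  ~(~(forall s. ~G(s)) & (exists u. forall y. (G(u) & G(y)))) & (~(exists z. G(z)) | (forall x. G(x)))
Push ¬ through the quantifiers and connectives to reach negation normal form:
  ((forall s. ~G(s)) | (forall u. exists y. (~G(u) | ~G(y)))) & ((forall z. ~G(z)) | (forall x. G(x)))
All bound variables are already distinct, so no renaming is needed.
Pull the quantifiers to the front (each side's bound variable is not free in the other side):
  forall s. forall u. exists y. forall z. forall x. ((~G(s) | ~G(u) | ~G(y)) & (~G(z) | G(x)))
The prefix is forall s forall u exists y forall z forall x: 4 universal, 1 existential.

1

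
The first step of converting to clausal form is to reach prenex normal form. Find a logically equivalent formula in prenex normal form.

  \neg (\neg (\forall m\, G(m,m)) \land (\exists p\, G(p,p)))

\forall m\, \forall p\, (G(m,m) \lor \neg G(p,p))

Drive negations inward (¬∀x A ≡ ∃x ¬A, ¬∃x A ≡ ∀x ¬A, De Morgan for ∧/∨):
  (\forall m\, G(m,m)) \lor (\forall p\, \neg G(p,p))
All bound variables are already distinct, so no renaming is needed.
Finally move all quantifiers to the prefix:
  \forall m\, \forall p\, (G(m,m) \lor \neg G(p,p))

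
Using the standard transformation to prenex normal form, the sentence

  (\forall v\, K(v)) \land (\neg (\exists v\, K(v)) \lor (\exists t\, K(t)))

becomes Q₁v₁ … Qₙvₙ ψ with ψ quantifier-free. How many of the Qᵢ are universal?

Push ¬ through the quantifiers and connectives to reach negation normal form:
  (\forall v\, K(v)) \land ((\forall v\, \neg K(v)) \lor (\exists t\, K(t)))
Rename bound variables to avoid capture: v↦y1.
  (\forall v\, K(v)) \land ((\forall y1\, \neg K(y1)) \lor (\exists t\, K(t)))
Extract every quantifier outward, since the variables are now distinct and don't occur free across branches:
  \forall v\, \forall y1\, \exists t\, (K(v) \land (\neg K(y1) \lor K(t)))
The prefix is \forall v \forall y1 \exists t: 2 universal, 1 existential.

2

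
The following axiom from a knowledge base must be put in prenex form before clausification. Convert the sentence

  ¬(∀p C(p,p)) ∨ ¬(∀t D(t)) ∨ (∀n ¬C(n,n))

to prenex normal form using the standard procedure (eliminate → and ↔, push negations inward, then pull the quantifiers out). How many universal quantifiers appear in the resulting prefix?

1

Move each ¬ inward, flipping quantifiers it crosses:
  (∃p ¬C(p,p)) ∨ (∃t ¬D(t)) ∨ (∀n ¬C(n,n))
Finally move all quantifiers to the prefix:
  ∃p ∃t ∀n (¬C(p,p) ∨ ¬D(t) ∨ ¬C(n,n))
The prefix is ∃p ∃t ∀n: 1 universal, 2 existential.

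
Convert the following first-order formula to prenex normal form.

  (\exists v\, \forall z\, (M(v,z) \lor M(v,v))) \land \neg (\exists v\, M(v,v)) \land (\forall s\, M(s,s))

\exists v\, \forall z\, \forall x\, \forall s\, ((M(v,z) \lor M(v,v)) \land \neg M(x,x) \land M(s,s))

Drive negations inward (¬∀x A ≡ ∃x ¬A, ¬∃x A ≡ ∀x ¬A, De Morgan for ∧/∨):
  (\exists v\, \forall z\, (M(v,z) \lor M(v,v))) \land (\forall v\, \neg M(v,v)) \land (\forall s\, M(s,s))
Standardize variables apart so no two quantifiers bind the same name: v↦x.
  (\exists v\, \forall z\, (M(v,z) \lor M(v,v))) \land (\forall x\, \neg M(x,x)) \land (\forall s\, M(s,s))
Pull the quantifiers to the front (each side's bound variable is not free in the other side):
  \exists v\, \forall z\, \forall x\, \forall s\, ((M(v,z) \lor M(v,v)) \land \neg M(x,x) \land M(s,s))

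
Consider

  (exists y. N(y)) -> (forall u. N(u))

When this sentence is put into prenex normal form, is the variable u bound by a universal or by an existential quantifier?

universal

First replace A → B with ¬A ∨ B.
  ~(exists y. N(y)) | (forall u. N(u))
Push ¬ through the quantifiers and connectives to reach negation normal form:
  (forall y. ~N(y)) | (forall u. N(u))
Extract every quantifier outward, since the variables are now distinct and don't occur free across branches:
  forall y. forall u. (~N(y) | N(u))
The quantifier forall u sits under an even number of negations (counting the antecedent side of each →), so it remains universal.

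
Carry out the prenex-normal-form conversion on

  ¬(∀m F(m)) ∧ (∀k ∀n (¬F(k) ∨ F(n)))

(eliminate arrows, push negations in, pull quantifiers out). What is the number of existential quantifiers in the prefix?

1

Push ¬ through the quantifiers and connectives to reach negation normal form:
  (∃m ¬F(m)) ∧ (∀k ∀n (¬F(k) ∨ F(n)))
Extract every quantifier outward, since the variables are now distinct and don't occur free across branches:
  ∃m ∀k ∀n (¬F(m) ∧ (¬F(k) ∨ F(n)))
The prefix is ∃m ∀k ∀n: 2 universal, 1 existential.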